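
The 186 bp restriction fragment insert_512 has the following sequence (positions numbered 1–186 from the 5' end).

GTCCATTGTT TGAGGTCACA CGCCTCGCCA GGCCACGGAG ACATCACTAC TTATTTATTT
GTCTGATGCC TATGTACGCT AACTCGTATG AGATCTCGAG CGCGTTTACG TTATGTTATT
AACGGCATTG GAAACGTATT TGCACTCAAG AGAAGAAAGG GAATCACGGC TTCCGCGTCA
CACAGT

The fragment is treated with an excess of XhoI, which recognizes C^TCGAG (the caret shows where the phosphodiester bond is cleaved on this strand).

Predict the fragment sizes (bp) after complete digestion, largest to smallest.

95, 91 bp

The XhoI site (CTCGAG) starts at position 95.
XhoI cuts after the first base of each site, so after position 95.
Linear molecule, 1 cut → 2 fragments:
  1–95 → 95 bp
  96–186 → 91 bp
Sorted largest to smallest: 95, 91 bp.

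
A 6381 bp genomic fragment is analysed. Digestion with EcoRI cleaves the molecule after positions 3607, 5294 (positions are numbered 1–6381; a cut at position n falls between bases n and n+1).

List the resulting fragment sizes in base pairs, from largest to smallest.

Linear molecule, 2 cuts → 3 fragments:
  3607 − 0 = 3607 bp
  5294 − 3607 = 1687 bp
  6381 − 5294 = 1087 bp
Sorted largest to smallest: 3607, 1687, 1087 bp.

3607, 1687, 1087 bp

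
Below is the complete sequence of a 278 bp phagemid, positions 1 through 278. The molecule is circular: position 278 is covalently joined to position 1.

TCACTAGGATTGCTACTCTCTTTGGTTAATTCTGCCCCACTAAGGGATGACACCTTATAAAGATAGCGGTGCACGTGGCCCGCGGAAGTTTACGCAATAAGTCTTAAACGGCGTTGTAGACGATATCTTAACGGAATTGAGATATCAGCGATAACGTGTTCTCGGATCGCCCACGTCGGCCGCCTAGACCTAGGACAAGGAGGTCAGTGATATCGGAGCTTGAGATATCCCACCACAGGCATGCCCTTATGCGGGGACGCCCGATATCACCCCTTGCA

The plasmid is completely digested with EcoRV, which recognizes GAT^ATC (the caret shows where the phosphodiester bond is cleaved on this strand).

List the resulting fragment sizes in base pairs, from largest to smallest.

137, 68, 39, 19, 15 bp

EcoRV sites (GATATC) start at positions 122, 141, 209, 224, 263.
EcoRV cuts after base 3 of each site, so after positions 124, 143, 211, 226, 265.
Circular molecule, 5 cuts → 5 fragments:
  125–143 → 19 bp
  144–211 → 68 bp
  212–226 → 15 bp
  227–265 → 39 bp
  266–278 then 1–124 → 13 + 124 = 137 bp
Sorted largest to smallest: 137, 68, 39, 19, 15 bp.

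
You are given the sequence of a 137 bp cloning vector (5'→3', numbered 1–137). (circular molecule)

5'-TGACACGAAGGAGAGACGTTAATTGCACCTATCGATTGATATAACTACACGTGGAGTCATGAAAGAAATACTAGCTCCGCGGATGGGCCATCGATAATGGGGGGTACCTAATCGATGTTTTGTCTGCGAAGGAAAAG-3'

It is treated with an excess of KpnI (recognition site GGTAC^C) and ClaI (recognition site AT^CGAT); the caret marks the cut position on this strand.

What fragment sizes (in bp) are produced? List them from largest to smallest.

59, 57, 16, 5 bp

The KpnI site (GGTACC) starts at position 103.
KpnI cuts after base 5 of each site (before the last base), so after position 107.
ClaI sites (ATCGAT) start at positions 31, 90, 111.
ClaI cuts after base 2 of each site, so after positions 32, 91, 112.
Combined cut positions: 32, 91, 107, 112.
Circular molecule, 4 cuts → 4 fragments:
  33–91 → 59 bp
  92–107 → 16 bp
  108–112 → 5 bp
  113–137 then 1–32 → 25 + 32 = 57 bp
Sorted largest to smallest: 59, 57, 16, 5 bp.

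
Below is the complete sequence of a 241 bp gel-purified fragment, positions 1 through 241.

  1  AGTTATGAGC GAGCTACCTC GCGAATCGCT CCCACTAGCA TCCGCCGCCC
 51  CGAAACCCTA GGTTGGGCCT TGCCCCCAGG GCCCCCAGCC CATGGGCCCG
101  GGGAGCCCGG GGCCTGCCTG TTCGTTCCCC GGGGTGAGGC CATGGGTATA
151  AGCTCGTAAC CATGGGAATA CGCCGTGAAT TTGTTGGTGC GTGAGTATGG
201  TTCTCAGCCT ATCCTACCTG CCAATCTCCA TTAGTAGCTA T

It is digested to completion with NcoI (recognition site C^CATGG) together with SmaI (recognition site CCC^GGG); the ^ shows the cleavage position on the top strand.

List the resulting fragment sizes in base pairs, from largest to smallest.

90, 81, 22, 20, 10, 9, 9 bp

NcoI sites (CCATGG) start at positions 90, 140, 160.
NcoI cuts after the first base of each site, so after positions 90, 140, 160.
SmaI sites (CCCGGG) start at positions 97, 106, 128.
SmaI cuts after base 3 of each site, so after positions 99, 108, 130.
Combined cut positions: 90, 99, 108, 130, 140, 160.
Linear molecule, 6 cuts → 7 fragments:
  1–90 → 90 bp
  91–99 → 9 bp
  100–108 → 9 bp
  109–130 → 22 bp
  131–140 → 10 bp
  141–160 → 20 bp
  161–241 → 81 bp
Sorted largest to smallest: 90, 81, 22, 20, 10, 9, 9 bp.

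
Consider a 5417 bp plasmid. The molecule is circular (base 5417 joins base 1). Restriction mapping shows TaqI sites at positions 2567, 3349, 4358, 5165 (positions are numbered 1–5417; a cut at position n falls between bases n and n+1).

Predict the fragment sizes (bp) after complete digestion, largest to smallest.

2819, 1009, 807, 782 bp

Circular molecule, 4 cuts → 4 fragments:
  3349 − 2567 = 782 bp
  4358 − 3349 = 1009 bp
  5165 − 4358 = 807 bp
  wrap: 5417 − 5165 + 2567 = 2819 bp
Sorted largest to smallest: 2819, 1009, 807, 782 bp.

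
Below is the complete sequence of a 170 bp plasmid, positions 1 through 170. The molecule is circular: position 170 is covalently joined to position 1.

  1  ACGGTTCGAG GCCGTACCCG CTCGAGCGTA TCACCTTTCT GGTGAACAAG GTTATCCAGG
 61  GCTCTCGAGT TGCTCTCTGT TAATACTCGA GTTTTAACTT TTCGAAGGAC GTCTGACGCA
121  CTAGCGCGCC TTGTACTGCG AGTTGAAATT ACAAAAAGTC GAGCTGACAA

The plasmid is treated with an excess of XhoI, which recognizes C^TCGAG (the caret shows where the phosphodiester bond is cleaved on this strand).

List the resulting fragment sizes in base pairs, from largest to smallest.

105, 43, 22 bp

XhoI sites (CTCGAG) start at positions 21, 64, 86.
XhoI cuts after the first base of each site, so after positions 21, 64, 86.
Circular molecule, 3 cuts → 3 fragments:
  22–64 → 43 bp
  65–86 → 22 bp
  87–170 then 1–21 → 84 + 21 = 105 bp
Sorted largest to smallest: 105, 43, 22 bp.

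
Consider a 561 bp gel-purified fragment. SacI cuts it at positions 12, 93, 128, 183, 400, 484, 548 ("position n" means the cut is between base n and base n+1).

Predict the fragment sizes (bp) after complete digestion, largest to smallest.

Linear molecule, 7 cuts → 8 fragments:
  12 − 0 = 12 bp
  93 − 12 = 81 bp
  128 − 93 = 35 bp
  183 − 128 = 55 bp
  400 − 183 = 217 bp
  484 − 400 = 84 bp
  548 − 484 = 64 bp
  561 − 548 = 13 bp
Sorted largest to smallest: 217, 84, 81, 64, 55, 35, 13, 12 bp.

217, 84, 81, 64, 55, 35, 13, 12 bp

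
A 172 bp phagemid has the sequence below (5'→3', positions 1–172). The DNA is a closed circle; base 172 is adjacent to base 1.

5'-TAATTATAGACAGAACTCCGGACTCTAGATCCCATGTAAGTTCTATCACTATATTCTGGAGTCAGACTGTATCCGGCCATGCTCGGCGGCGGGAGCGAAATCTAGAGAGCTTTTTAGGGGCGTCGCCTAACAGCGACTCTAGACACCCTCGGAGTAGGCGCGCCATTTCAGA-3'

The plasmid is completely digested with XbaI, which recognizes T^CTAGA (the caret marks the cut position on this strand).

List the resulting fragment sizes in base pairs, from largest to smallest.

77, 58, 37 bp

XbaI sites (TCTAGA) start at positions 24, 101, 138.
XbaI cuts after the first base of each site, so after positions 24, 101, 138.
Circular molecule, 3 cuts → 3 fragments:
  25–101 → 77 bp
  102–138 → 37 bp
  139–172 then 1–24 → 34 + 24 = 58 bp
Sorted largest to smallest: 77, 58, 37 bp.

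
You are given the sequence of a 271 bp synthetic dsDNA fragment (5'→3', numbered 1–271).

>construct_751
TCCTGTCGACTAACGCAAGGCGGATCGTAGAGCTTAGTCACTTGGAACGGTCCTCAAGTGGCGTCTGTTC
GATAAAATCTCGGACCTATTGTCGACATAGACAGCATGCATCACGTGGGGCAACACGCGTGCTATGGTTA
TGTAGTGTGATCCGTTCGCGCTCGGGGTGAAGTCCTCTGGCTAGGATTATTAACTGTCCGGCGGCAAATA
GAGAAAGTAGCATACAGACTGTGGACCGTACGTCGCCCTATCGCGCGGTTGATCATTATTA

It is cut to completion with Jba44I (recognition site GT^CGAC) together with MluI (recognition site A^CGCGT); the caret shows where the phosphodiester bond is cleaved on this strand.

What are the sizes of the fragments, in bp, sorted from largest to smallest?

Jba44I sites (GTCGAC) start at positions 5, 91.
Jba44I cuts after base 2 of each site, so after positions 6, 92.
The MluI site (ACGCGT) starts at position 125.
MluI cuts after the first base of each site, so after position 125.
Combined cut positions: 6, 92, 125.
Linear molecule, 3 cuts → 4 fragments:
  1–6 → 6 bp
  7–92 → 86 bp
  93–125 → 33 bp
  126–271 → 146 bp
Sorted largest to smallest: 146, 86, 33, 6 bp.

146, 86, 33, 6 bp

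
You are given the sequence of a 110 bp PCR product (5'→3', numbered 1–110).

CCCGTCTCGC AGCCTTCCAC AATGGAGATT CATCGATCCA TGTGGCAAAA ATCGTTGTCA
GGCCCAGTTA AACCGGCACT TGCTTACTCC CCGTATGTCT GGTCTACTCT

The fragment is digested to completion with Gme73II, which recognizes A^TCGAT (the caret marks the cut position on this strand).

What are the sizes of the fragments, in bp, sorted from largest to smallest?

The Gme73II site (ATCGAT) starts at position 32.
Gme73II cuts after the first base of each site, so after position 32.
Linear molecule, 1 cut → 2 fragments:
  1–32 → 32 bp
  33–110 → 78 bp
Sorted largest to smallest: 78, 32 bp.

78, 32 bp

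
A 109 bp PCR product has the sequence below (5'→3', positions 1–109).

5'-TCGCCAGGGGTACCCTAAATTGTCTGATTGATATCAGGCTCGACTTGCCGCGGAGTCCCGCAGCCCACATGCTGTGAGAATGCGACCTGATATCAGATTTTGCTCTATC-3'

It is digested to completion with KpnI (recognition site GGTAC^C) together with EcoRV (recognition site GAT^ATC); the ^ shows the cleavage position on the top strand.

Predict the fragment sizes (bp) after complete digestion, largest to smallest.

The KpnI site (GGTACC) starts at position 9.
KpnI cuts after base 5 of each site (before the last base), so after position 13.
EcoRV sites (GATATC) start at positions 30, 89.
EcoRV cuts after base 3 of each site, so after positions 32, 91.
Combined cut positions: 13, 32, 91.
Linear molecule, 3 cuts → 4 fragments:
  1–13 → 13 bp
  14–32 → 19 bp
  33–91 → 59 bp
  92–109 → 18 bp
Sorted largest to smallest: 59, 19, 18, 13 bp.

59, 19, 18, 13 bp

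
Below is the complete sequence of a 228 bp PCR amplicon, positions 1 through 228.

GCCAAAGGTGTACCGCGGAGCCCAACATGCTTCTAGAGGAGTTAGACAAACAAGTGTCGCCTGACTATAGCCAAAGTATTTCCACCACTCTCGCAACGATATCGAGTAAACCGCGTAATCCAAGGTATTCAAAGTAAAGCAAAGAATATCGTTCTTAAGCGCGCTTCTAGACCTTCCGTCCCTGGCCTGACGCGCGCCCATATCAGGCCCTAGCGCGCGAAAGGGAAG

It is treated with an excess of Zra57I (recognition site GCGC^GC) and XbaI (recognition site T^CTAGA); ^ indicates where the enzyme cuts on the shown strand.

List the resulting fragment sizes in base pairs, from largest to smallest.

Zra57I sites (GCGCGC) start at positions 159, 192, 213.
Zra57I cuts after base 4 of each site, so after positions 162, 195, 216.
XbaI sites (TCTAGA) start at positions 32, 166.
XbaI cuts after the first base of each site, so after positions 32, 166.
Combined cut positions: 32, 162, 166, 195, 216.
Linear molecule, 5 cuts → 6 fragments:
  1–32 → 32 bp
  33–162 → 130 bp
  163–166 → 4 bp
  167–195 → 29 bp
  196–216 → 21 bp
  217–228 → 12 bp
Sorted largest to smallest: 130, 32, 29, 21, 12, 4 bp.

130, 32, 29, 21, 12, 4 bp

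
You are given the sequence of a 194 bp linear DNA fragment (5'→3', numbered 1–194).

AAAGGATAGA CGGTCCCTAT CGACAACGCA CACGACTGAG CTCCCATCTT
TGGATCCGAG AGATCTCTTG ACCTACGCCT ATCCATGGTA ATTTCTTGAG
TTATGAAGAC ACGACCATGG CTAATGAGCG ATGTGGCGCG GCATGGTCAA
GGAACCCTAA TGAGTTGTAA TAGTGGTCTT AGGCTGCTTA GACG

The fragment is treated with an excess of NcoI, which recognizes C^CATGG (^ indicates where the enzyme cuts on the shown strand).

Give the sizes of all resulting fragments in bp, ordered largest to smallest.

NcoI sites (CCATGG) start at positions 83, 115.
NcoI cuts after the first base of each site, so after positions 83, 115.
Linear molecule, 2 cuts → 3 fragments:
  1–83 → 83 bp
  84–115 → 32 bp
  116–194 → 79 bp
Sorted largest to smallest: 83, 79, 32 bp.

83, 79, 32 bp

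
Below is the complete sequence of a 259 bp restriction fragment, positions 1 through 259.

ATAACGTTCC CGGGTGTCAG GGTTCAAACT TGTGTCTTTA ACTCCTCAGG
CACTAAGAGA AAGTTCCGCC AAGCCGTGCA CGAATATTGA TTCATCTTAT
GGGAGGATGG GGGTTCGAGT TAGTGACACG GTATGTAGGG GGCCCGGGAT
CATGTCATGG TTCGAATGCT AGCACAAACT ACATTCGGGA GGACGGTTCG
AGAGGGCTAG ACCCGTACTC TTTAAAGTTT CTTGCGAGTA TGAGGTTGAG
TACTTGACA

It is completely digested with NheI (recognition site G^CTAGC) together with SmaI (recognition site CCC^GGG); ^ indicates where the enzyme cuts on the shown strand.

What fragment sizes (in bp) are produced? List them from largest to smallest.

134, 91, 23, 11 bp

The NheI site (GCTAGC) starts at position 168.
NheI cuts after the first base of each site, so after position 168.
SmaI sites (CCCGGG) start at positions 9, 143.
SmaI cuts after base 3 of each site, so after positions 11, 145.
Combined cut positions: 11, 145, 168.
Linear molecule, 3 cuts → 4 fragments:
  1–11 → 11 bp
  12–145 → 134 bp
  146–168 → 23 bp
  169–259 → 91 bp
Sorted largest to smallest: 134, 91, 23, 11 bp.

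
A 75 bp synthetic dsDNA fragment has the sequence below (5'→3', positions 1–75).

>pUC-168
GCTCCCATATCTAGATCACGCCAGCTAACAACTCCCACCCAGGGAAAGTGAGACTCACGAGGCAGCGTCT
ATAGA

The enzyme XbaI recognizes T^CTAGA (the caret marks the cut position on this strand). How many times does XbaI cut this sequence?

TCTAGA occurs starting at position 10.
XbaI cuts at 1 site.

1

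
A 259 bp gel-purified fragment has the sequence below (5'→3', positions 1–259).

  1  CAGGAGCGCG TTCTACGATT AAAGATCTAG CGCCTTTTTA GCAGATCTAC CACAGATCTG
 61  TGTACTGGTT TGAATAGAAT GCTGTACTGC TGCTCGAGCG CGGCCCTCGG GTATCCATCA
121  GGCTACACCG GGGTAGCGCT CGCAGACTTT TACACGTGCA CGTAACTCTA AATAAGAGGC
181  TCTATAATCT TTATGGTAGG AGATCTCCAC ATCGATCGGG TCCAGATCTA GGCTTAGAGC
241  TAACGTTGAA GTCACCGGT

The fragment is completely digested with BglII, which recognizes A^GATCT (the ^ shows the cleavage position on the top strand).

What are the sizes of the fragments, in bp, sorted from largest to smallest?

BglII sites (AGATCT) start at positions 23, 43, 54, 201, 224.
BglII cuts after the first base of each site, so after positions 23, 43, 54, 201, 224.
Linear molecule, 5 cuts → 6 fragments:
  1–23 → 23 bp
  24–43 → 20 bp
  44–54 → 11 bp
  55–201 → 147 bp
  202–224 → 23 bp
  225–259 → 35 bp
Sorted largest to smallest: 147, 35, 23, 23, 20, 11 bp.

147, 35, 23, 23, 20, 11 bp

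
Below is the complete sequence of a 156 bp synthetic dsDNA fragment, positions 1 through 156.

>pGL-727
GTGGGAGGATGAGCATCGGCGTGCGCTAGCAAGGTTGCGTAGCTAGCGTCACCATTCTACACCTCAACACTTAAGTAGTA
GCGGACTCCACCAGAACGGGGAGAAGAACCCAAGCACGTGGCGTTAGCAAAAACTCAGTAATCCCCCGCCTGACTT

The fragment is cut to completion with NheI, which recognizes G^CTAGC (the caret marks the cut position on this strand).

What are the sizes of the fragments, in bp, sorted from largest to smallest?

NheI sites (GCTAGC) start at positions 25, 42.
NheI cuts after the first base of each site, so after positions 25, 42.
Linear molecule, 2 cuts → 3 fragments:
  1–25 → 25 bp
  26–42 → 17 bp
  43–156 → 114 bp
Sorted largest to smallest: 114, 25, 17 bp.

114, 25, 17 bp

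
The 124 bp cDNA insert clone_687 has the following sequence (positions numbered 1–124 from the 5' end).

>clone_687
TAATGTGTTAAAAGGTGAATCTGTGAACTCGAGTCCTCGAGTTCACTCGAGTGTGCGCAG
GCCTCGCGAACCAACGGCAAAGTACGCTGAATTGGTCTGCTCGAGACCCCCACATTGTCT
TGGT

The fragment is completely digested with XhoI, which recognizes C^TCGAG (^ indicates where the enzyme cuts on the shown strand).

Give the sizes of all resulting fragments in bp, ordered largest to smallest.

XhoI sites (CTCGAG) start at positions 28, 36, 46, 100.
XhoI cuts after the first base of each site, so after positions 28, 36, 46, 100.
Linear molecule, 4 cuts → 5 fragments:
  1–28 → 28 bp
  29–36 → 8 bp
  37–46 → 10 bp
  47–100 → 54 bp
  101–124 → 24 bp
Sorted largest to smallest: 54, 28, 24, 10, 8 bp.

54, 28, 24, 10, 8 bp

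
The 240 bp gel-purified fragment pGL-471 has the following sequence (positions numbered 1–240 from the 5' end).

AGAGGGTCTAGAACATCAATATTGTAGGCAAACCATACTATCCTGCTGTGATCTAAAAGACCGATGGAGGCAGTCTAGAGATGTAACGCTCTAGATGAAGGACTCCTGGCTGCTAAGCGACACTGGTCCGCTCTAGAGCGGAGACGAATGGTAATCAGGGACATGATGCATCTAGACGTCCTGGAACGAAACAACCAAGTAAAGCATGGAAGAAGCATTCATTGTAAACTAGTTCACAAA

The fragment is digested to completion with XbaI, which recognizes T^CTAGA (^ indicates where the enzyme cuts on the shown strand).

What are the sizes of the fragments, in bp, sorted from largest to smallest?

69, 67, 42, 39, 16, 7 bp

XbaI sites (TCTAGA) start at positions 7, 74, 90, 132, 171.
XbaI cuts after the first base of each site, so after positions 7, 74, 90, 132, 171.
Linear molecule, 5 cuts → 6 fragments:
  1–7 → 7 bp
  8–74 → 67 bp
  75–90 → 16 bp
  91–132 → 42 bp
  133–171 → 39 bp
  172–240 → 69 bp
Sorted largest to smallest: 69, 67, 42, 39, 16, 7 bp.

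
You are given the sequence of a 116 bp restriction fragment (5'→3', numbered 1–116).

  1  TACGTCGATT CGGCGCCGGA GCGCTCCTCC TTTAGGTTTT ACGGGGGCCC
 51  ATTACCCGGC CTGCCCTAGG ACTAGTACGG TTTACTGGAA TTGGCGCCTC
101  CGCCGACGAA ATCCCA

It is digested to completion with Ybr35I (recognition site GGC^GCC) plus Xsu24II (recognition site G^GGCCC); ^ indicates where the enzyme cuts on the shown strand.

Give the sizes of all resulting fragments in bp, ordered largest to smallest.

50, 31, 21, 14 bp

Ybr35I sites (GGCGCC) start at positions 12, 93.
Ybr35I cuts after base 3 of each site, so after positions 14, 95.
The Xsu24II site (GGGCCC) starts at position 45.
Xsu24II cuts after the first base of each site, so after position 45.
Combined cut positions: 14, 45, 95.
Linear molecule, 3 cuts → 4 fragments:
  1–14 → 14 bp
  15–45 → 31 bp
  46–95 → 50 bp
  96–116 → 21 bp
Sorted largest to smallest: 50, 31, 21, 14 bp.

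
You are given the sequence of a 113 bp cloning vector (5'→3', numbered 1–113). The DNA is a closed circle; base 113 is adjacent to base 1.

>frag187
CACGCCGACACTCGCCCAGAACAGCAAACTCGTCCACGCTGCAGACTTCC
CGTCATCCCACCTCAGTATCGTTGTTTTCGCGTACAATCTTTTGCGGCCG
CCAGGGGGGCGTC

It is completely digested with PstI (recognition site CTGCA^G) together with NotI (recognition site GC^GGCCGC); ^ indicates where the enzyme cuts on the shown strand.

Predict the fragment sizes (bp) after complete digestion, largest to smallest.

61, 52 bp

The PstI site (CTGCAG) starts at position 39.
PstI cuts after base 5 of each site (before the last base), so after position 43.
The NotI site (GCGGCCGC) starts at position 94.
NotI cuts after base 2 of each site, so after position 95.
Combined cut positions: 43, 95.
Circular molecule, 2 cuts → 2 fragments:
  44–95 → 52 bp
  96–113 then 1–43 → 18 + 43 = 61 bp
Sorted largest to smallest: 61, 52 bp.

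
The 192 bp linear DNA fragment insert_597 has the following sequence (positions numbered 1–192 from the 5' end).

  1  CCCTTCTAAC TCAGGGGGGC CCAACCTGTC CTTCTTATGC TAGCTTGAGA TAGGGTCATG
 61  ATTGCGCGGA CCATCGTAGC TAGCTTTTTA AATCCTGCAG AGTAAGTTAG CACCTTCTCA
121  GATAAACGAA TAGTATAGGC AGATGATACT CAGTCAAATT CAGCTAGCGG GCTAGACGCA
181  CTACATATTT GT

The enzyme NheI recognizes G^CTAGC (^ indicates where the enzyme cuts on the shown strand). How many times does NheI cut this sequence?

GCTAGC occurs starting at positions 39, 79, 163.
NheI cuts at 3 sites.

3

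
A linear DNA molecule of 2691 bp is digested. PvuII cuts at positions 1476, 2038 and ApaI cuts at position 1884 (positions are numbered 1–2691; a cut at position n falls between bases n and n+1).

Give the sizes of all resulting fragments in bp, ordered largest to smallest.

Combined cut positions (sorted): 1476, 1884, 2038.
Linear molecule, 3 cuts → 4 fragments:
  1476 − 0 = 1476 bp
  1884 − 1476 = 408 bp
  2038 − 1884 = 154 bp
  2691 − 2038 = 653 bp
Sorted largest to smallest: 1476, 653, 408, 154 bp.

1476, 653, 408, 154 bp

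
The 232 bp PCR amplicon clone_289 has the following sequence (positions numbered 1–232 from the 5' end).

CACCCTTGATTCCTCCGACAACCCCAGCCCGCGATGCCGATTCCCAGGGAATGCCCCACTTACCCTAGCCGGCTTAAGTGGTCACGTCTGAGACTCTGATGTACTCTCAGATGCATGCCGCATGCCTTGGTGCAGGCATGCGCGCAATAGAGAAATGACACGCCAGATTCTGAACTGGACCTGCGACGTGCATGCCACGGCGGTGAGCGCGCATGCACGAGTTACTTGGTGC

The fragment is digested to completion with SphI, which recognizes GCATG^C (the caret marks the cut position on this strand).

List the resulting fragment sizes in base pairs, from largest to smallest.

SphI sites (GCATGC) start at positions 113, 120, 136, 190, 211.
SphI cuts after base 5 of each site (before the last base), so after positions 117, 124, 140, 194, 215.
Linear molecule, 5 cuts → 6 fragments:
  1–117 → 117 bp
  118–124 → 7 bp
  125–140 → 16 bp
  141–194 → 54 bp
  195–215 → 21 bp
  216–232 → 17 bp
Sorted largest to smallest: 117, 54, 21, 17, 16, 7 bp.

117, 54, 21, 17, 16, 7 bp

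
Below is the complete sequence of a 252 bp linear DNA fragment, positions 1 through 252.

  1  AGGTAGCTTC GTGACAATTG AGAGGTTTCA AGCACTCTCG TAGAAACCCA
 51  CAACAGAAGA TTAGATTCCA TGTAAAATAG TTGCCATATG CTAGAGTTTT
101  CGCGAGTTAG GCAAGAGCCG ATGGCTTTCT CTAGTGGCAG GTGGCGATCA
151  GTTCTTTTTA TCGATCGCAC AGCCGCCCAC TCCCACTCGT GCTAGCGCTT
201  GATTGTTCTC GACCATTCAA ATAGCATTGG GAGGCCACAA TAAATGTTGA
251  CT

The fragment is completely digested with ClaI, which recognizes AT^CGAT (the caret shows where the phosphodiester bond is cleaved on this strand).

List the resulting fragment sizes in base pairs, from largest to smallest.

161, 91 bp

The ClaI site (ATCGAT) starts at position 160.
ClaI cuts after base 2 of each site, so after position 161.
Linear molecule, 1 cut → 2 fragments:
  1–161 → 161 bp
  162–252 → 91 bp
Sorted largest to smallest: 161, 91 bp.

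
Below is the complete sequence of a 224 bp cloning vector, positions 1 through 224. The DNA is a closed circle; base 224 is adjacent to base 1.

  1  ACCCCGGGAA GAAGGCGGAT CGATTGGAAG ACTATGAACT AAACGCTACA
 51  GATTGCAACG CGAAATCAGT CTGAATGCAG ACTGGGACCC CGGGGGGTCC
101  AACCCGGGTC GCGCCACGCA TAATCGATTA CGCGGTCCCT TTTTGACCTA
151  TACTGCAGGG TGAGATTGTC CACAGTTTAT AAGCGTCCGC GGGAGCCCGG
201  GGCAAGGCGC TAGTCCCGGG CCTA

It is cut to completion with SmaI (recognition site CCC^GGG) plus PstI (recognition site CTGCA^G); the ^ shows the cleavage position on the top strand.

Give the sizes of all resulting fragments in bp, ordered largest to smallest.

SmaI sites (CCCGGG) start at positions 3, 89, 103, 196, 215.
SmaI cuts after base 3 of each site, so after positions 5, 91, 105, 198, 217.
The PstI site (CTGCAG) starts at position 153.
PstI cuts after base 5 of each site (before the last base), so after position 157.
Combined cut positions: 5, 91, 105, 157, 198, 217.
Circular molecule, 6 cuts → 6 fragments:
  6–91 → 86 bp
  92–105 → 14 bp
  106–157 → 52 bp
  158–198 → 41 bp
  199–217 → 19 bp
  218–224 then 1–5 → 7 + 5 = 12 bp
Sorted largest to smallest: 86, 52, 41, 19, 14, 12 bp.

86, 52, 41, 19, 14, 12 bp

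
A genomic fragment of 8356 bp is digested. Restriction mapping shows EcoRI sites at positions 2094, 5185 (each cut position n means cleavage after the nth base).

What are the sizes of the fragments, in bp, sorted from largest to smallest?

3171, 3091, 2094 bp

Linear molecule, 2 cuts → 3 fragments:
  2094 − 0 = 2094 bp
  5185 − 2094 = 3091 bp
  8356 − 5185 = 3171 bp
Sorted largest to smallest: 3171, 3091, 2094 bp.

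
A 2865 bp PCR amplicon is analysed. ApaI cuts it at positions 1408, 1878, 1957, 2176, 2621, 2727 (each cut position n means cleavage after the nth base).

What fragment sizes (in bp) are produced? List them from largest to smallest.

1408, 470, 445, 219, 138, 106, 79 bp

Linear molecule, 6 cuts → 7 fragments:
  1408 − 0 = 1408 bp
  1878 − 1408 = 470 bp
  1957 − 1878 = 79 bp
  2176 − 1957 = 219 bp
  2621 − 2176 = 445 bp
  2727 − 2621 = 106 bp
  2865 − 2727 = 138 bp
Sorted largest to smallest: 1408, 470, 445, 219, 138, 106, 79 bp.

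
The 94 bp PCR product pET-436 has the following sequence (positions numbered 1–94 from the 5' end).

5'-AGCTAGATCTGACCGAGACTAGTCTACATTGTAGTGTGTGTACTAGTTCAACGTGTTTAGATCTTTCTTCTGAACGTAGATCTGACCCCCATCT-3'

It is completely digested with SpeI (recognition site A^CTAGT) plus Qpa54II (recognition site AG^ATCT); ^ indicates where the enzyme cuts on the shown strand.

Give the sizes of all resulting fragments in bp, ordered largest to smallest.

24, 19, 18, 15, 12, 6 bp

SpeI sites (ACTAGT) start at positions 18, 42.
SpeI cuts after the first base of each site, so after positions 18, 42.
Qpa54II sites (AGATCT) start at positions 5, 59, 78.
Qpa54II cuts after base 2 of each site, so after positions 6, 60, 79.
Combined cut positions: 6, 18, 42, 60, 79.
Linear molecule, 5 cuts → 6 fragments:
  1–6 → 6 bp
  7–18 → 12 bp
  19–42 → 24 bp
  43–60 → 18 bp
  61–79 → 19 bp
  80–94 → 15 bp
Sorted largest to smallest: 24, 19, 18, 15, 12, 6 bp.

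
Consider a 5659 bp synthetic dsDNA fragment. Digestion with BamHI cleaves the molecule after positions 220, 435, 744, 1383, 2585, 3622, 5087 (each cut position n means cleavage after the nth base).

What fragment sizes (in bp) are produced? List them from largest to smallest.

1465, 1202, 1037, 639, 572, 309, 220, 215 bp

Linear molecule, 7 cuts → 8 fragments:
  220 − 0 = 220 bp
  435 − 220 = 215 bp
  744 − 435 = 309 bp
  1383 − 744 = 639 bp
  2585 − 1383 = 1202 bp
  3622 − 2585 = 1037 bp
  5087 − 3622 = 1465 bp
  5659 − 5087 = 572 bp
Sorted largest to smallest: 1465, 1202, 1037, 639, 572, 309, 220, 215 bp.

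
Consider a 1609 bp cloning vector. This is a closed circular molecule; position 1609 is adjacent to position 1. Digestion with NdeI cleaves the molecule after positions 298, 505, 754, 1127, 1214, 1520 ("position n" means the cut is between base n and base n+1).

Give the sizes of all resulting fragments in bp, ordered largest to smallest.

Circular molecule, 6 cuts → 6 fragments:
  505 − 298 = 207 bp
  754 − 505 = 249 bp
  1127 − 754 = 373 bp
  1214 − 1127 = 87 bp
  1520 − 1214 = 306 bp
  wrap: 1609 − 1520 + 298 = 387 bp
Sorted largest to smallest: 387, 373, 306, 249, 207, 87 bp.

387, 373, 306, 249, 207, 87 bp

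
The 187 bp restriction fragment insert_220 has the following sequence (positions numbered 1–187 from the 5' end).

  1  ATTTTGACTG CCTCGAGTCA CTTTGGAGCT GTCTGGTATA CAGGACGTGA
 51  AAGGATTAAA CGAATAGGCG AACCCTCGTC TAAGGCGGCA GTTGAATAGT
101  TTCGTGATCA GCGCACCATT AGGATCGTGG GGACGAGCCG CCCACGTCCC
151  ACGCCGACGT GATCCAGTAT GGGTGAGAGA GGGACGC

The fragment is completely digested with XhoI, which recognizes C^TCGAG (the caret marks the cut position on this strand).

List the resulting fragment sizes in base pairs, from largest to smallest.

The XhoI site (CTCGAG) starts at position 12.
XhoI cuts after the first base of each site, so after position 12.
Linear molecule, 1 cut → 2 fragments:
  1–12 → 12 bp
  13–187 → 175 bp
Sorted largest to smallest: 175, 12 bp.

175, 12 bp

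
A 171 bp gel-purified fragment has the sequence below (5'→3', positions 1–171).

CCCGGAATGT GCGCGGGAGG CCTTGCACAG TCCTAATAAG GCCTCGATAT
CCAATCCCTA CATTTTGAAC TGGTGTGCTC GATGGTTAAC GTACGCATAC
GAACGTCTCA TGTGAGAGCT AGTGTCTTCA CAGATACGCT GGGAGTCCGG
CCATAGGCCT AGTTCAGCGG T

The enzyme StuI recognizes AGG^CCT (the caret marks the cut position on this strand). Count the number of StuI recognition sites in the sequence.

AGGCCT occurs starting at positions 18, 39, 155.
StuI cuts at 3 sites.

3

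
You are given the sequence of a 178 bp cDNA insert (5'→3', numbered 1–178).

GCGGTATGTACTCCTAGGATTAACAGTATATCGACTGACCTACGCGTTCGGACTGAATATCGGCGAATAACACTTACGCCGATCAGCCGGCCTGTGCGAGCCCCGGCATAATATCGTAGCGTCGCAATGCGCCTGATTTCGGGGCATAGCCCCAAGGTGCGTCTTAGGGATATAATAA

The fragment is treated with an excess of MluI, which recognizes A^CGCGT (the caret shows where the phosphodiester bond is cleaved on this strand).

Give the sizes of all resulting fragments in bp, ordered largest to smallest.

136, 42 bp

The MluI site (ACGCGT) starts at position 42.
MluI cuts after the first base of each site, so after position 42.
Linear molecule, 1 cut → 2 fragments:
  1–42 → 42 bp
  43–178 → 136 bp
Sorted largest to smallest: 136, 42 bp.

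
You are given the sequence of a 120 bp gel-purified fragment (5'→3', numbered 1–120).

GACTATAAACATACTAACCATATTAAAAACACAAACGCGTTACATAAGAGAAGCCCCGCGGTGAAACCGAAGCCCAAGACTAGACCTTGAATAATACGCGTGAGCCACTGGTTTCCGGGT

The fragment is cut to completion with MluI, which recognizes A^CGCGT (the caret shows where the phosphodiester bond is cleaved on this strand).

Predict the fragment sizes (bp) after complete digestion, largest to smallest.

61, 35, 24 bp

MluI sites (ACGCGT) start at positions 35, 96.
MluI cuts after the first base of each site, so after positions 35, 96.
Linear molecule, 2 cuts → 3 fragments:
  1–35 → 35 bp
  36–96 → 61 bp
  97–120 → 24 bp
Sorted largest to smallest: 61, 35, 24 bp.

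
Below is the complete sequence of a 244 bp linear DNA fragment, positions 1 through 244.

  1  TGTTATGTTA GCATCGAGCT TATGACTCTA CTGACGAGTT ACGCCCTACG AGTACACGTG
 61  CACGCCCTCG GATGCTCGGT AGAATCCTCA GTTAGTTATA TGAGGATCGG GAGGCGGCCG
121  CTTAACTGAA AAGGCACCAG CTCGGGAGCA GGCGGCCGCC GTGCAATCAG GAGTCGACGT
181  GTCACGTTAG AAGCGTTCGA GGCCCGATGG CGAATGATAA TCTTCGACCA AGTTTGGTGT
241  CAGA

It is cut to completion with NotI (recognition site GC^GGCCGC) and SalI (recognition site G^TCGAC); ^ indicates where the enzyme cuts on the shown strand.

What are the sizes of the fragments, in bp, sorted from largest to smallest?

115, 71, 38, 20 bp

NotI sites (GCGGCCGC) start at positions 114, 152.
NotI cuts after base 2 of each site, so after positions 115, 153.
The SalI site (GTCGAC) starts at position 173.
SalI cuts after the first base of each site, so after position 173.
Combined cut positions: 115, 153, 173.
Linear molecule, 3 cuts → 4 fragments:
  1–115 → 115 bp
  116–153 → 38 bp
  154–173 → 20 bp
  174–244 → 71 bp
Sorted largest to smallest: 115, 71, 38, 20 bp.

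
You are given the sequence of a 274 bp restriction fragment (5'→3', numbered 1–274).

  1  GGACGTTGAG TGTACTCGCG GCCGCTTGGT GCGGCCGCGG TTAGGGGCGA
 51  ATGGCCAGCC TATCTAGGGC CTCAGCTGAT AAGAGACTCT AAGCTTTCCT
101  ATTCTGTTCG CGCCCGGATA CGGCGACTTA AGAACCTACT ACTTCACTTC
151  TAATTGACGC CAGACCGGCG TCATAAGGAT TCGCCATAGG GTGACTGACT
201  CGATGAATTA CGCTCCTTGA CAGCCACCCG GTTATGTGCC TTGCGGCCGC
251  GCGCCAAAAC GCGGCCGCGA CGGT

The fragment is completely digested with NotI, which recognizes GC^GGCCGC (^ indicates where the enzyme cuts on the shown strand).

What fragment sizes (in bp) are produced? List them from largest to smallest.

NotI sites (GCGGCCGC) start at positions 18, 31, 243, 261.
NotI cuts after base 2 of each site, so after positions 19, 32, 244, 262.
Linear molecule, 4 cuts → 5 fragments:
  1–19 → 19 bp
  20–32 → 13 bp
  33–244 → 212 bp
  245–262 → 18 bp
  263–274 → 12 bp
Sorted largest to smallest: 212, 19, 18, 13, 12 bp.

212, 19, 18, 13, 12 bp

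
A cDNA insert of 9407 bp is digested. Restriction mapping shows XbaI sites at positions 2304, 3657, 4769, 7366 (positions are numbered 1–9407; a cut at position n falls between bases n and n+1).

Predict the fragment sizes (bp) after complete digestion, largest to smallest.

2597, 2304, 2041, 1353, 1112 bp

Linear molecule, 4 cuts → 5 fragments:
  2304 − 0 = 2304 bp
  3657 − 2304 = 1353 bp
  4769 − 3657 = 1112 bp
  7366 − 4769 = 2597 bp
  9407 − 7366 = 2041 bp
Sorted largest to smallest: 2597, 2304, 2041, 1353, 1112 bp.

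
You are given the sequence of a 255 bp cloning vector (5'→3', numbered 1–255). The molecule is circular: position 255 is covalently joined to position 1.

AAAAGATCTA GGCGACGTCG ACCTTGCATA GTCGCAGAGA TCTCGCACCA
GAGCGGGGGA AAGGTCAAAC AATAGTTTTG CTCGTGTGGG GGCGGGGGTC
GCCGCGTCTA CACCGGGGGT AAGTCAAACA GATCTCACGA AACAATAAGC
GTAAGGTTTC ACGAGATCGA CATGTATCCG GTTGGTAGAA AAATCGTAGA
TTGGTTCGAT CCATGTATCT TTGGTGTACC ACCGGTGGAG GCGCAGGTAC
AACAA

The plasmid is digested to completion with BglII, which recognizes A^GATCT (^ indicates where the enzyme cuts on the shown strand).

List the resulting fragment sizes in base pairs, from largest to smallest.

129, 92, 34 bp

BglII sites (AGATCT) start at positions 4, 38, 130.
BglII cuts after the first base of each site, so after positions 4, 38, 130.
Circular molecule, 3 cuts → 3 fragments:
  5–38 → 34 bp
  39–130 → 92 bp
  131–255 then 1–4 → 125 + 4 = 129 bp
Sorted largest to smallest: 129, 92, 34 bp.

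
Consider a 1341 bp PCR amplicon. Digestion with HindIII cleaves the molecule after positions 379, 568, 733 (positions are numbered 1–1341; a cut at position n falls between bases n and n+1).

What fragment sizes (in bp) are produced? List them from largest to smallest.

Linear molecule, 3 cuts → 4 fragments:
  379 − 0 = 379 bp
  568 − 379 = 189 bp
  733 − 568 = 165 bp
  1341 − 733 = 608 bp
Sorted largest to smallest: 608, 379, 189, 165 bp.

608, 379, 189, 165 bp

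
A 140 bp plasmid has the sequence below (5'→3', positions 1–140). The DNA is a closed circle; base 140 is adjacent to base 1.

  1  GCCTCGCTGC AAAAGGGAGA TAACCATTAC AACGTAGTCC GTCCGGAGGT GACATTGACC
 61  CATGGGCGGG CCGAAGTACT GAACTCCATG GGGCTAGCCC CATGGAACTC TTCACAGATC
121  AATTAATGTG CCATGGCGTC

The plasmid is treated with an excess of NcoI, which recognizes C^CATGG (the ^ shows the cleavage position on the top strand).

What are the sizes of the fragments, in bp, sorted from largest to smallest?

NcoI sites (CCATGG) start at positions 60, 86, 100, 131.
NcoI cuts after the first base of each site, so after positions 60, 86, 100, 131.
Circular molecule, 4 cuts → 4 fragments:
  61–86 → 26 bp
  87–100 → 14 bp
  101–131 → 31 bp
  132–140 then 1–60 → 9 + 60 = 69 bp
Sorted largest to smallest: 69, 31, 26, 14 bp.

69, 31, 26, 14 bp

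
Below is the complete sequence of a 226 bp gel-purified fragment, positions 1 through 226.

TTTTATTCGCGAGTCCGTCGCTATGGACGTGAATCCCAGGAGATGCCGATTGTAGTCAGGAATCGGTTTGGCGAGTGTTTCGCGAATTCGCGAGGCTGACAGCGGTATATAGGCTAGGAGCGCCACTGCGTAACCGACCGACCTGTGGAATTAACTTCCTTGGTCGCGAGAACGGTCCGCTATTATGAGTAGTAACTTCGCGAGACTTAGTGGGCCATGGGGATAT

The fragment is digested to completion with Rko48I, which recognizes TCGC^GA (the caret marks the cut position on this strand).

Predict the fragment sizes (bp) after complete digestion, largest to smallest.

Rko48I sites (TCGCGA) start at positions 7, 80, 88, 164, 198.
Rko48I cuts after base 4 of each site, so after positions 10, 83, 91, 167, 201.
Linear molecule, 5 cuts → 6 fragments:
  1–10 → 10 bp
  11–83 → 73 bp
  84–91 → 8 bp
  92–167 → 76 bp
  168–201 → 34 bp
  202–226 → 25 bp
Sorted largest to smallest: 76, 73, 34, 25, 10, 8 bp.

76, 73, 34, 25, 10, 8 bp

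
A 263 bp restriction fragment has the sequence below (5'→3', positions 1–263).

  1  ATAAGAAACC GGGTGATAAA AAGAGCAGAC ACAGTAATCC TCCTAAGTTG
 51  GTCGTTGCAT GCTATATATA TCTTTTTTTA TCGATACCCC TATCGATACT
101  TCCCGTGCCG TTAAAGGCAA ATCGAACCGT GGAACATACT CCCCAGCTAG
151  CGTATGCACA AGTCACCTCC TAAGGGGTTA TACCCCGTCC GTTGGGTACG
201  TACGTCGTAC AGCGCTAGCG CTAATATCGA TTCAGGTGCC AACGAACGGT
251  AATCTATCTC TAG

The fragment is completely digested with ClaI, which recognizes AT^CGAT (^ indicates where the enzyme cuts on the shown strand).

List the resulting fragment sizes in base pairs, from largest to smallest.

134, 81, 36, 12 bp

ClaI sites (ATCGAT) start at positions 80, 92, 226.
ClaI cuts after base 2 of each site, so after positions 81, 93, 227.
Linear molecule, 3 cuts → 4 fragments:
  1–81 → 81 bp
  82–93 → 12 bp
  94–227 → 134 bp
  228–263 → 36 bp
Sorted largest to smallest: 134, 81, 36, 12 bp.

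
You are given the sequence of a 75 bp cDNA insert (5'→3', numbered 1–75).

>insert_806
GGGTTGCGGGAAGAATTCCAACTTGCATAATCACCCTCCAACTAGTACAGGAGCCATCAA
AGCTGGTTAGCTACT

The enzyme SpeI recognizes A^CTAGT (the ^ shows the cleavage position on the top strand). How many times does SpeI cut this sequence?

ACTAGT occurs starting at position 41.
SpeI cuts at 1 site.

1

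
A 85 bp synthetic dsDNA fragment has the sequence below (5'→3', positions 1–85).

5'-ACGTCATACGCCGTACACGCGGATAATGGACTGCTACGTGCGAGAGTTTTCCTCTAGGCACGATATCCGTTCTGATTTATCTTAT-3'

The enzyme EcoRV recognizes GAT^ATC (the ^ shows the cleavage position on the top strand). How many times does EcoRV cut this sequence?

GATATC occurs starting at position 62.
EcoRV cuts at 1 site.

1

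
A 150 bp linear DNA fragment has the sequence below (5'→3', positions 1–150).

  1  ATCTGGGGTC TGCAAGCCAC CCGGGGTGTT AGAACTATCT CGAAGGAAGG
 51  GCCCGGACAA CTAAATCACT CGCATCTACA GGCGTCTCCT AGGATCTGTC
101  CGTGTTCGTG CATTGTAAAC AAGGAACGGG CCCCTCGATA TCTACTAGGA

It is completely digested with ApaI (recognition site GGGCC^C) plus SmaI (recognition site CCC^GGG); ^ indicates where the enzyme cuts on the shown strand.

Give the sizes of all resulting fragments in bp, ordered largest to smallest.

79, 31, 22, 18 bp

ApaI sites (GGGCCC) start at positions 49, 128.
ApaI cuts after base 5 of each site (before the last base), so after positions 53, 132.
The SmaI site (CCCGGG) starts at position 20.
SmaI cuts after base 3 of each site, so after position 22.
Combined cut positions: 22, 53, 132.
Linear molecule, 3 cuts → 4 fragments:
  1–22 → 22 bp
  23–53 → 31 bp
  54–132 → 79 bp
  133–150 → 18 bp
Sorted largest to smallest: 79, 31, 22, 18 bp.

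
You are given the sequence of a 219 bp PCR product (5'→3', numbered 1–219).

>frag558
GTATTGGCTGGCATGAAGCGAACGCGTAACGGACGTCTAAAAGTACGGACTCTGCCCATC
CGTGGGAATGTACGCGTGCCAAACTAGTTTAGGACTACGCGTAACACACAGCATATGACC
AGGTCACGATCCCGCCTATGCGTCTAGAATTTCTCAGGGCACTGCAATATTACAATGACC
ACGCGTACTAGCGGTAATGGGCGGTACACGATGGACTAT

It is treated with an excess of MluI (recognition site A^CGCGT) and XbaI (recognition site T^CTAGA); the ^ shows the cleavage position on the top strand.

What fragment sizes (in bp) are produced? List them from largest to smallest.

50, 46, 38, 38, 25, 22 bp

MluI sites (ACGCGT) start at positions 22, 72, 97, 181.
MluI cuts after the first base of each site, so after positions 22, 72, 97, 181.
The XbaI site (TCTAGA) starts at position 143.
XbaI cuts after the first base of each site, so after position 143.
Combined cut positions: 22, 72, 97, 143, 181.
Linear molecule, 5 cuts → 6 fragments:
  1–22 → 22 bp
  23–72 → 50 bp
  73–97 → 25 bp
  98–143 → 46 bp
  144–181 → 38 bp
  182–219 → 38 bp
Sorted largest to smallest: 50, 46, 38, 38, 25, 22 bp.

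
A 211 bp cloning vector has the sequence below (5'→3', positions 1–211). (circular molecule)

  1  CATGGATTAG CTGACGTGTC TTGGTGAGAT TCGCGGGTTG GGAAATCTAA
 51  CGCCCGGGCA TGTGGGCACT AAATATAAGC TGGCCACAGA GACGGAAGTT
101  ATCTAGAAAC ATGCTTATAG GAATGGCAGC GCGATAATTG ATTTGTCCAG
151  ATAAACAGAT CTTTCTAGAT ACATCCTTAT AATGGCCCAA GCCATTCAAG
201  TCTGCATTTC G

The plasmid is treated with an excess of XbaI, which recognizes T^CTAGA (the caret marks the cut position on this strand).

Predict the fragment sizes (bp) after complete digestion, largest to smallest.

149, 62 bp

XbaI sites (TCTAGA) start at positions 102, 164.
XbaI cuts after the first base of each site, so after positions 102, 164.
Circular molecule, 2 cuts → 2 fragments:
  103–164 → 62 bp
  165–211 then 1–102 → 47 + 102 = 149 bp
Sorted largest to smallest: 149, 62 bp.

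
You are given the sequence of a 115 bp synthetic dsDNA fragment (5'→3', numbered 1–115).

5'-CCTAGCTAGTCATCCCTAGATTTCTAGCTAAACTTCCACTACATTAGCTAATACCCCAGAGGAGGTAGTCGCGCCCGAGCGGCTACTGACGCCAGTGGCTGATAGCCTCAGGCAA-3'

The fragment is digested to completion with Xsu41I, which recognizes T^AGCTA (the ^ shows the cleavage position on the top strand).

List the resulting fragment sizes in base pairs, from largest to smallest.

70, 22, 20, 3 bp

Xsu41I sites (TAGCTA) start at positions 3, 25, 45.
Xsu41I cuts after the first base of each site, so after positions 3, 25, 45.
Linear molecule, 3 cuts → 4 fragments:
  1–3 → 3 bp
  4–25 → 22 bp
  26–45 → 20 bp
  46–115 → 70 bp
Sorted largest to smallest: 70, 22, 20, 3 bp.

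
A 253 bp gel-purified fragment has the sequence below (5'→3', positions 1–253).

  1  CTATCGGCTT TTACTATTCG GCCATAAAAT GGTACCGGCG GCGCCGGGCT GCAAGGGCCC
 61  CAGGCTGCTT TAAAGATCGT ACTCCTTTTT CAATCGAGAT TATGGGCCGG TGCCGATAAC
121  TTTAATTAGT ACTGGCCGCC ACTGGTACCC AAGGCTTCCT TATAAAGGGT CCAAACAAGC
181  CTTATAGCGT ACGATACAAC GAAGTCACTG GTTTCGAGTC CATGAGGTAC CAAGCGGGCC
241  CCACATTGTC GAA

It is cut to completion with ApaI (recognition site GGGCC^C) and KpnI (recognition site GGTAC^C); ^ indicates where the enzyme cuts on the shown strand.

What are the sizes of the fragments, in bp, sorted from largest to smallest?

ApaI sites (GGGCCC) start at positions 55, 236.
ApaI cuts after base 5 of each site (before the last base), so after positions 59, 240.
KpnI sites (GGTACC) start at positions 31, 144, 226.
KpnI cuts after base 5 of each site (before the last base), so after positions 35, 148, 230.
Combined cut positions: 35, 59, 148, 230, 240.
Linear molecule, 5 cuts → 6 fragments:
  1–35 → 35 bp
  36–59 → 24 bp
  60–148 → 89 bp
  149–230 → 82 bp
  231–240 → 10 bp
  241–253 → 13 bp
Sorted largest to smallest: 89, 82, 35, 24, 13, 10 bp.

89, 82, 35, 24, 13, 10 bp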